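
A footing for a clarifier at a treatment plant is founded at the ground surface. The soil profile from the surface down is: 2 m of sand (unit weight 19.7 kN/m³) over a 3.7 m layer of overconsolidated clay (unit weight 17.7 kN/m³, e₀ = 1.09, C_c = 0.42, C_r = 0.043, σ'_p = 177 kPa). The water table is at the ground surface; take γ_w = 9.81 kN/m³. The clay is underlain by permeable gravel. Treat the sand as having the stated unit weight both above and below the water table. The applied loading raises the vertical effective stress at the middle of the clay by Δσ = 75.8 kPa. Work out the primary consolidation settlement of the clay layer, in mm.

Mid-depth of clay below the ground surface: z = 2 + 3.7/2 = 3.85 m.
Total vertical stress at mid-clay: σ_v = 19.7×2 + 17.7×1.85 = 72.145 kPa.
Pore pressure: u = 9.81×(3.85 − 0) = 37.769 kPa.
Initial effective stress: σ'_0 = σ_v − u = 72.145 − 37.769 = 34.376 kPa.
Final effective stress: σ'_f = 34.376 + 75.8 = 110.18 kPa.
σ'_f = 110.18 ≤ σ'_p = 177 kPa, so the clay remains overconsolidated and only the recompression index applies:
S_c = C_r·H/(1+e₀)·log₁₀(σ'_f/σ'_0) = 0.043×3.7/2.09×log₁₀(110.18/34.376)
    = 0.076123 × 0.50585 = 0.03851 m

S_c ≈ 38.5 mm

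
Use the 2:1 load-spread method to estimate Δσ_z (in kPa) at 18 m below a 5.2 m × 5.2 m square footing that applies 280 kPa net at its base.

By the 2:1 method the load spreads at 1 horizontal : 2 vertical, so at depth z the loaded area has grown by z in each plan dimension:
Δσ = qBL/((B+z)(L+z)) = 280×5.2×5.2/((5.2+18)(5.2+18)) = 14.067 kPa

Δσ_z ≈ 14.1 kPa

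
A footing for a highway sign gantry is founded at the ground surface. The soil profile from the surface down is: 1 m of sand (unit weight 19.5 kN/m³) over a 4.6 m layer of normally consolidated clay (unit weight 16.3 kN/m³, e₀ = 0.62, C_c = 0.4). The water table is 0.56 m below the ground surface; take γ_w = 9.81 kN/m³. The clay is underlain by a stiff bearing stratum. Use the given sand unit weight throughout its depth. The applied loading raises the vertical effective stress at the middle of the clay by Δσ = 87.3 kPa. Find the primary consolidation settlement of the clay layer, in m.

S_c ≈ 0.671 m

Mid-depth of clay below the ground surface: z = 1 + 4.6/2 = 3.3 m.
Total vertical stress at mid-clay: σ_v = 19.5×1 + 16.3×2.3 = 56.99 kPa.
Pore pressure: u = 9.81×(3.3 − 0.56) = 26.879 kPa.
Initial effective stress: σ'_0 = σ_v − u = 56.99 − 26.879 = 30.111 kPa.
Final effective stress: σ'_f = σ'_0 + Δσ = 30.111 + 87.3 = 117.41 kPa.
Normally consolidated clay, so the full stress increment lies on the virgin compression line:
S_c = C_c·H/(1+e₀)·log₁₀(σ'_f/σ'_0) = 0.4×4.6/(1+0.62)×log₁₀(117.41/30.111)
    = 1.1358 × 0.59098 = 0.6712 m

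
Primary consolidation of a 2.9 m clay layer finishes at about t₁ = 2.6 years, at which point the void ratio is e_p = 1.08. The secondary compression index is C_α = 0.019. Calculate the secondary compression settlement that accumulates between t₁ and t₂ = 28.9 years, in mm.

S_s ≈ 27.7 mm

Secondary compression: S_s = C_α·H/(1+e_p)·log₁₀(t₂/t₁)
S_s = 0.019×2.9/(1+1.08)×log₁₀(28.9/2.6)
    = 0.02649 × 1.046 = 0.02771 m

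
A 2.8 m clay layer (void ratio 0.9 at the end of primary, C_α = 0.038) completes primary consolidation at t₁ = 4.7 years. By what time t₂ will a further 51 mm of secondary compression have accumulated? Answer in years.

t₂ ≈ 38.3 years

S_s = C_α·H/(1+e_p)·log₁₀(t₂/t₁) ⇒ log₁₀(t₂/t₁) = S_s·(1+e_p)/(C_α·H).
log₁₀(t₂/t₁) = 0.051 × (1+0.9) / (0.038×2.8) = 0.9107
t₂ = t₁ × 10^0.9107 = 4.7 × 8.142 = 38.27 years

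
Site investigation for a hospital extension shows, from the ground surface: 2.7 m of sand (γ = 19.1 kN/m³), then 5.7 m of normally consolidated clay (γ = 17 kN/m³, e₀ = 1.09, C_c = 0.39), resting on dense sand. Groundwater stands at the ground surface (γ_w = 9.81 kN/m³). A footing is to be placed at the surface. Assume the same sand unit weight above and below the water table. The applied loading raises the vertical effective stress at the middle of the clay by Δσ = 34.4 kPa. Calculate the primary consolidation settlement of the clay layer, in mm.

S_c ≈ 260 mm

Mid-depth of clay below the ground surface: z = 2.7 + 5.7/2 = 5.55 m.
Total vertical stress at mid-clay: σ_v = 19.1×2.7 + 17×2.85 = 100.02 kPa.
Pore pressure: u = 9.81×(5.55 − 0) = 54.446 kPa.
Initial effective stress: σ'_0 = σ_v − u = 100.02 − 54.446 = 45.574 kPa.
Final effective stress: σ'_f = σ'_0 + Δσ = 45.574 + 34.4 = 79.974 kPa.
Normally consolidated clay, so the full stress increment lies on the virgin compression line:
S_c = C_c·H/(1+e₀)·log₁₀(σ'_f/σ'_0) = 0.39×5.7/(1+1.09)×log₁₀(79.974/45.574)
    = 1.0636 × 0.24423 = 0.2598 m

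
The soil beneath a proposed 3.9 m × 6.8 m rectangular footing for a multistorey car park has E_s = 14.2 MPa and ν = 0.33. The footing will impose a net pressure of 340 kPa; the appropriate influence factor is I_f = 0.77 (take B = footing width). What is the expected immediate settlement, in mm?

S_e ≈ 64.1 mm

Immediate (elastic) settlement: S_e = q·B·(1−ν²)/E_s · I_f.
E_s = 14.2 MPa = 14200 kPa.
S_e = 340 × 3.9 × (1 − 0.33²) / 14200 × 0.77
    = 340 × 3.9 × 0.8911 / 14200 × 0.77
    = 0.06407 m = 64.07 mm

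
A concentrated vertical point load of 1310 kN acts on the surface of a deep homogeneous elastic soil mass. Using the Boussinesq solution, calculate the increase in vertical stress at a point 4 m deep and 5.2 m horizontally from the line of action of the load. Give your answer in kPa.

Boussinesq vertical stress below a point load on an elastic half-space:
Δσ_z = 3P/(2πz²) · [1 + (r/z)²]^(−5/2)
r/z = 5.2/4 = 1.3; [1+(r/z)²]^(−5/2) = 0.08426.
Δσ_z = 3×1310/(2π×4²) × 0.08426 = 39.092 × 0.08426 = 3.294 kPa

Δσ_z ≈ 3.29 kPa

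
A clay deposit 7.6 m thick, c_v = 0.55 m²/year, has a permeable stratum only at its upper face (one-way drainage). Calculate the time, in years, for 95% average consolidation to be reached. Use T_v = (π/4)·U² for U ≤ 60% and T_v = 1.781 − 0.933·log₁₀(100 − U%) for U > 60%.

Drainage path length: H_d = H = 7.6 m (single drainage).
U > 60%: T_v = 1.781 − 0.933·log₁₀(100 − 95) = 1.1289.
t = T_v·H_d²/c_v = 1.1289×7.6²/0.55 = 118.6 years.

t ≈ 119 years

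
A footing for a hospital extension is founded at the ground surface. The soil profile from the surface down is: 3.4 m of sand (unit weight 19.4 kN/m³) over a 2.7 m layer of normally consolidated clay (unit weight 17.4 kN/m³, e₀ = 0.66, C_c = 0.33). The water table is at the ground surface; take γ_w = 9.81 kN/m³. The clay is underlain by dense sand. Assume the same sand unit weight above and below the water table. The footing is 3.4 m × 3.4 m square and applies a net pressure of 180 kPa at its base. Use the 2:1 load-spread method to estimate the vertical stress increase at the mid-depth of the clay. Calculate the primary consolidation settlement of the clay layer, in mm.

Mid-depth of clay below the ground surface: z = 3.4 + 2.7/2 = 4.75 m.
Total vertical stress at mid-clay: σ_v = 19.4×3.4 + 17.4×1.35 = 89.45 kPa.
Pore pressure: u = 9.81×(4.75 − 0) = 46.598 kPa.
Initial effective stress: σ'_0 = σ_v − u = 89.45 − 46.598 = 42.852 kPa.
Stress increase at mid-clay by the 2:1 spreading method:
Δσ = qBL/((B+z)(L+z)) = 180×3.4×3.4/((3.4+4.75)(3.4+4.75)) = 31.327 kPa
Final effective stress: σ'_f = σ'_0 + Δσ = 42.852 + 31.327 = 74.179 kPa.
Normally consolidated clay, so the full stress increment lies on the virgin compression line:
S_c = C_c·H/(1+e₀)·log₁₀(σ'_f/σ'_0) = 0.33×2.7/(1+0.66)×log₁₀(74.179/42.852)
    = 0.53675 × 0.23831 = 0.1279 m

S_c ≈ 128 mm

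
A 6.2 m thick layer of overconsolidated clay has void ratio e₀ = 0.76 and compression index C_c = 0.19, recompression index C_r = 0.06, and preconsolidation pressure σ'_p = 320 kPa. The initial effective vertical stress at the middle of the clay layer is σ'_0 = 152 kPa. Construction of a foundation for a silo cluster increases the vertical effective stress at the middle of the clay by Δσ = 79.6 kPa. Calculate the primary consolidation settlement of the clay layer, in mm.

S_c ≈ 38.7 mm

Final effective stress: σ'_f = 152 + 79.6 = 231.6 kPa.
σ'_f = 231.6 ≤ σ'_p = 320 kPa, so the clay remains overconsolidated and only the recompression index applies:
S_c = C_r·H/(1+e₀)·log₁₀(σ'_f/σ'_0) = 0.06×6.2/1.76×log₁₀(231.6/152)
    = 0.21136 × 0.18289 = 0.03866 m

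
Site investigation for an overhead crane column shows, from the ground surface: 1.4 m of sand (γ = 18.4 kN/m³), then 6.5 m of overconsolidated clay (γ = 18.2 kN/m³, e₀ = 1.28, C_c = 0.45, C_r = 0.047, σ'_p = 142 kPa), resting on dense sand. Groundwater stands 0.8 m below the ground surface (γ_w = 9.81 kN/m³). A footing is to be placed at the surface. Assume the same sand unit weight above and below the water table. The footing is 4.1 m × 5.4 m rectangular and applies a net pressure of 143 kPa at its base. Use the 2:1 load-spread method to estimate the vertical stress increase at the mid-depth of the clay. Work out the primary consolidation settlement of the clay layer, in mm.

Mid-depth of clay below the ground surface: z = 1.4 + 6.5/2 = 4.65 m.
Total vertical stress at mid-clay: σ_v = 18.4×1.4 + 18.2×3.25 = 84.91 kPa.
Pore pressure: u = 9.81×(4.65 − 0.8) = 37.769 kPa.
Initial effective stress: σ'_0 = σ_v − u = 84.91 − 37.769 = 47.141 kPa.
Stress increase at mid-clay by the 2:1 spreading method:
Δσ = qBL/((B+z)(L+z)) = 143×4.1×5.4/((4.1+4.65)(5.4+4.65)) = 36.003 kPa
Final effective stress: σ'_f = 47.141 + 36.003 = 83.144 kPa.
σ'_f = 83.144 ≤ σ'_p = 142 kPa, so the clay remains overconsolidated and only the recompression index applies:
S_c = C_r·H/(1+e₀)·log₁₀(σ'_f/σ'_0) = 0.047×6.5/2.28×log₁₀(83.144/47.141)
    = 0.13399 × 0.24643 = 0.03302 m

S_c ≈ 33 mm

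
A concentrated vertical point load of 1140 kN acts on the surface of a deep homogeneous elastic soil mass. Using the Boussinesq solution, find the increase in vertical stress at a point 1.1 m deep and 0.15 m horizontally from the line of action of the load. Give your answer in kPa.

Boussinesq vertical stress below a point load on an elastic half-space:
Δσ_z = 3P/(2πz²) · [1 + (r/z)²]^(−5/2)
r/z = 0.15/1.1 = 0.13636; [1+(r/z)²]^(−5/2) = 0.95498.
Δσ_z = 3×1140/(2π×1.1²) × 0.95498 = 449.84 × 0.95498 = 429.6 kPa

Δσ_z ≈ 430 kPa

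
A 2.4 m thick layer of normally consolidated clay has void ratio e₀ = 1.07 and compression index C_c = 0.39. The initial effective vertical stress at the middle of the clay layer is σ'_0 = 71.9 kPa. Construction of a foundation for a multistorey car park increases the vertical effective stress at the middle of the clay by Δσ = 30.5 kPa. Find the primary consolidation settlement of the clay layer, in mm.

Final effective stress: σ'_f = σ'_0 + Δσ = 71.9 + 30.5 = 102.4 kPa.
Normally consolidated clay, so the full stress increment lies on the virgin compression line:
S_c = C_c·H/(1+e₀)·log₁₀(σ'_f/σ'_0) = 0.39×2.4/(1+1.07)×log₁₀(102.4/71.9)
    = 0.45217 × 0.15357 = 0.06944 m

S_c ≈ 69.4 mm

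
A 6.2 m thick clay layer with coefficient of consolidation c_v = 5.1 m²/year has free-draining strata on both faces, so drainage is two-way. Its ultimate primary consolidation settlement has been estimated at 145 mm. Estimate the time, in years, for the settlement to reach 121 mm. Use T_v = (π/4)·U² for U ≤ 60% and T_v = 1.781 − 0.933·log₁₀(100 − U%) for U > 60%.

Drainage path length: H_d = H/2 = 3.1 m (double drainage).
U = S(t)/S_ult = 121/145 = 0.8345.
U > 60%: T_v = 1.781 − 0.933·log₁₀(100 − 83.448) = 0.64382.
t = T_v·H_d²/c_v = 0.64382×3.1²/5.1 = 1.213 years.

t ≈ 1.21 years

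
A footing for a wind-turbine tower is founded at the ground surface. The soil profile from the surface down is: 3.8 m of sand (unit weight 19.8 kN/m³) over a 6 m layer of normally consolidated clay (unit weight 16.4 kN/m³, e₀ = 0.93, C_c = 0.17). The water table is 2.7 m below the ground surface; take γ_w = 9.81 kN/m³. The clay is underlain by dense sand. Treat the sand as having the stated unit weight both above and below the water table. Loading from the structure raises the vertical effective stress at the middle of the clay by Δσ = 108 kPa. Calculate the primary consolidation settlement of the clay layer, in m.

Mid-depth of clay below the ground surface: z = 3.8 + 6/2 = 6.8 m.
Total vertical stress at mid-clay: σ_v = 19.8×3.8 + 16.4×3 = 124.44 kPa.
Pore pressure: u = 9.81×(6.8 − 2.7) = 40.221 kPa.
Initial effective stress: σ'_0 = σ_v − u = 124.44 − 40.221 = 84.219 kPa.
Final effective stress: σ'_f = σ'_0 + Δσ = 84.219 + 108 = 192.22 kPa.
Normally consolidated clay, so the full stress increment lies on the virgin compression line:
S_c = C_c·H/(1+e₀)·log₁₀(σ'_f/σ'_0) = 0.17×6/(1+0.93)×log₁₀(192.22/84.219)
    = 0.5285 × 0.35839 = 0.1894 m

S_c ≈ 0.189 m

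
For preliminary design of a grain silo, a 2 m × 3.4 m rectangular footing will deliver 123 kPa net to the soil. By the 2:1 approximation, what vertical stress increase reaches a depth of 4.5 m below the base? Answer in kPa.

Δσ_z ≈ 16.3 kPa

By the 2:1 method the load spreads at 1 horizontal : 2 vertical, so at depth z the loaded area has grown by z in each plan dimension:
Δσ = qBL/((B+z)(L+z)) = 123×2×3.4/((2+4.5)(3.4+4.5)) = 16.288 kPa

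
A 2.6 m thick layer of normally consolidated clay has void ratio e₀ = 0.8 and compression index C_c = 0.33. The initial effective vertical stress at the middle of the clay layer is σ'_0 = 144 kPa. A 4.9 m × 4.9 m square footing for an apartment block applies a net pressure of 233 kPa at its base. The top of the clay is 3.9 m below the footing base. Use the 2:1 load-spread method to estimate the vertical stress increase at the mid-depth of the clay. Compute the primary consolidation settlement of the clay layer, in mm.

S_c ≈ 66.8 mm

Mid-depth of clay below the footing base: z = 3.9 + 2.6/2 = 5.2 m.
Stress increase at mid-clay by the 2:1 spreading method:
Δσ = qBL/((B+z)(L+z)) = 233×4.9×4.9/((4.9+5.2)(4.9+5.2)) = 54.841 kPa
Final effective stress: σ'_f = σ'_0 + Δσ = 144 + 54.841 = 198.84 kPa.
Normally consolidated clay, so the full stress increment lies on the virgin compression line:
S_c = C_c·H/(1+e₀)·log₁₀(σ'_f/σ'_0) = 0.33×2.6/(1+0.8)×log₁₀(198.84/144)
    = 0.47667 × 0.14014 = 0.0668 m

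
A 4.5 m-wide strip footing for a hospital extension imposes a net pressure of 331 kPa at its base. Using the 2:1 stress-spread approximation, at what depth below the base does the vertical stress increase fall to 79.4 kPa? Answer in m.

z ≈ 14.3 m

2:1 spreading — at depth z the loaded area has grown by z in each plan dimension:
qB/(B+z) = Δσ_z ⇒ z = qB/Δσ_z − B = 331×4.5/79.4 − 4.5 = 14.26 m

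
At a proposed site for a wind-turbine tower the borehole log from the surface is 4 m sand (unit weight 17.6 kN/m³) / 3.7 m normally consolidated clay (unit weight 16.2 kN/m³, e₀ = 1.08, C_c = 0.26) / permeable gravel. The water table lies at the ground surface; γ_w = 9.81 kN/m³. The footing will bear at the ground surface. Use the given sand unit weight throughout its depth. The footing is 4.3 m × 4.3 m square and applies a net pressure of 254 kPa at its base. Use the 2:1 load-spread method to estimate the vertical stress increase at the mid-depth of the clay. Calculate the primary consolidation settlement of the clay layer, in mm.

S_c ≈ 145 mm

Mid-depth of clay below the ground surface: z = 4 + 3.7/2 = 5.85 m.
Total vertical stress at mid-clay: σ_v = 17.6×4 + 16.2×1.85 = 100.37 kPa.
Pore pressure: u = 9.81×(5.85 − 0) = 57.389 kPa.
Initial effective stress: σ'_0 = σ_v − u = 100.37 − 57.389 = 42.981 kPa.
Stress increase at mid-clay by the 2:1 spreading method:
Δσ = qBL/((B+z)(L+z)) = 254×4.3×4.3/((4.3+5.85)(4.3+5.85)) = 45.587 kPa
Final effective stress: σ'_f = σ'_0 + Δσ = 42.981 + 45.587 = 88.568 kPa.
Normally consolidated clay, so the full stress increment lies on the virgin compression line:
S_c = C_c·H/(1+e₀)·log₁₀(σ'_f/σ'_0) = 0.26×3.7/(1+1.08)×log₁₀(88.568/42.981)
    = 0.4625 × 0.314 = 0.1452 m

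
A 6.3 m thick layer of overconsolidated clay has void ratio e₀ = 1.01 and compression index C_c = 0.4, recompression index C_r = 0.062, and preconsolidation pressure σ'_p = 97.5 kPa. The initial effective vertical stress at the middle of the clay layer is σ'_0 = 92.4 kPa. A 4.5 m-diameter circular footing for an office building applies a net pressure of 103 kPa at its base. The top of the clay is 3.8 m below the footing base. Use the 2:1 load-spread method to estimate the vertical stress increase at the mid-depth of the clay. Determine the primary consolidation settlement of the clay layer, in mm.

S_c ≈ 61.8 mm

Mid-depth of clay below the footing base: z = 3.8 + 6.3/2 = 6.95 m.
Stress increase at mid-clay by the 2:1 spreading method:
Δσ ≈ qD²/(D+z)² = 103×4.5²/(4.5+6.95)² = 15.909 kPa
Final effective stress: σ'_f = 92.4 + 15.909 = 108.31 kPa.
σ'_f = 108.31 > σ'_p = 97.5 kPa, so the stress path crosses the preconsolidation pressure — recompression up to σ'_p, then virgin compression beyond:
S_c = H/(1+e₀)·[C_r·log₁₀(σ'_p/σ'_0) + C_c·log₁₀(σ'_f/σ'_p)]
    = 6.3/2.01 × [0.062×log₁₀(97.5/92.4) + 0.4×log₁₀(108.31/97.5)]
    = 3.1343 × [0.0014466 + 0.018266] = 0.06179 m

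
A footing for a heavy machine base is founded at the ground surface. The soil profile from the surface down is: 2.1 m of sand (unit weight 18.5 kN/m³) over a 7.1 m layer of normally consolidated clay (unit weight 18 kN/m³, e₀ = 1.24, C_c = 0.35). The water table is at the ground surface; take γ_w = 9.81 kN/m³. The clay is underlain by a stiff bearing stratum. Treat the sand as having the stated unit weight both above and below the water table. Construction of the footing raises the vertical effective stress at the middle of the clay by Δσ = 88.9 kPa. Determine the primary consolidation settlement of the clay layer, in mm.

Mid-depth of clay below the ground surface: z = 2.1 + 7.1/2 = 5.65 m.
Total vertical stress at mid-clay: σ_v = 18.5×2.1 + 18×3.55 = 102.75 kPa.
Pore pressure: u = 9.81×(5.65 − 0) = 55.427 kPa.
Initial effective stress: σ'_0 = σ_v − u = 102.75 − 55.427 = 47.323 kPa.
Final effective stress: σ'_f = σ'_0 + Δσ = 47.323 + 88.9 = 136.22 kPa.
Normally consolidated clay, so the full stress increment lies on the virgin compression line:
S_c = C_c·H/(1+e₀)·log₁₀(σ'_f/σ'_0) = 0.35×7.1/(1+1.24)×log₁₀(136.22/47.323)
    = 1.1094 × 0.45917 = 0.5094 m

S_c ≈ 509 mm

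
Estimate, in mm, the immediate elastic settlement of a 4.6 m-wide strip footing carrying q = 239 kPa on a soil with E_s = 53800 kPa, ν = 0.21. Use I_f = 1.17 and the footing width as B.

S_e ≈ 22.9 mm

Immediate (elastic) settlement: S_e = q·B·(1−ν²)/E_s · I_f.
S_e = 239 × 4.6 × (1 − 0.21²) / 53800 × 1.17
    = 239 × 4.6 × 0.9559 / 53800 × 1.17
    = 0.02285 m = 22.85 mm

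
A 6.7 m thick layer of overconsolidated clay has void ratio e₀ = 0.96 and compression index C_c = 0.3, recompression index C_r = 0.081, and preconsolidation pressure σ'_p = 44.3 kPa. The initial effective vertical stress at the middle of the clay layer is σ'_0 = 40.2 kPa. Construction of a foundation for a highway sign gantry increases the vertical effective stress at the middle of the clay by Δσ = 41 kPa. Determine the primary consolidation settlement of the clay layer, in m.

S_c ≈ 0.282 m

Final effective stress: σ'_f = 40.2 + 41 = 81.2 kPa.
σ'_f = 81.2 > σ'_p = 44.3 kPa, so the stress path crosses the preconsolidation pressure — recompression up to σ'_p, then virgin compression beyond:
S_c = H/(1+e₀)·[C_r·log₁₀(σ'_p/σ'_0) + C_c·log₁₀(σ'_f/σ'_p)]
    = 6.7/1.96 × [0.081×log₁₀(44.3/40.2) + 0.3×log₁₀(81.2/44.3)]
    = 3.4184 × [0.0034164 + 0.078946] = 0.2815 m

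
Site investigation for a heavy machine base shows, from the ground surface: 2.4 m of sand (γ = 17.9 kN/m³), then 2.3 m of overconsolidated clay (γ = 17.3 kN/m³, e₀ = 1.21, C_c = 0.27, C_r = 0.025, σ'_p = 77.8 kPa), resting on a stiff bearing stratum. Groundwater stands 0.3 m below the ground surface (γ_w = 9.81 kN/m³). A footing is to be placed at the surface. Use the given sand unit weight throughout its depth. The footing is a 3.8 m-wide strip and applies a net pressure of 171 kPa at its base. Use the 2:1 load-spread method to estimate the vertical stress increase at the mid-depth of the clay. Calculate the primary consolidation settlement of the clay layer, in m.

Mid-depth of clay below the ground surface: z = 2.4 + 2.3/2 = 3.55 m.
Total vertical stress at mid-clay: σ_v = 17.9×2.4 + 17.3×1.15 = 62.855 kPa.
Pore pressure: u = 9.81×(3.55 − 0.3) = 31.883 kPa.
Initial effective stress: σ'_0 = σ_v − u = 62.855 − 31.883 = 30.972 kPa.
Stress increase at mid-clay by the 2:1 spreading method:
Δσ = qB/(B+z) = 171×3.8/(3.8+3.55) = 88.408 kPa
Final effective stress: σ'_f = 30.972 + 88.408 = 119.38 kPa.
σ'_f = 119.38 > σ'_p = 77.8 kPa, so the stress path crosses the preconsolidation pressure — recompression up to σ'_p, then virgin compression beyond:
S_c = H/(1+e₀)·[C_r·log₁₀(σ'_p/σ'_0) + C_c·log₁₀(σ'_f/σ'_p)]
    = 2.3/2.21 × [0.025×log₁₀(77.8/30.972) + 0.27×log₁₀(119.38/77.8)]
    = 1.0407 × [0.01 + 0.050207] = 0.06266 m

S_c ≈ 0.0627 m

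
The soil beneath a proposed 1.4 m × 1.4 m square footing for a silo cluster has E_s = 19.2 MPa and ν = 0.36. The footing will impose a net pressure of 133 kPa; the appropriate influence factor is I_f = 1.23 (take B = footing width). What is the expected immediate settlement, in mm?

Immediate (elastic) settlement: S_e = q·B·(1−ν²)/E_s · I_f.
E_s = 19.2 MPa = 19200 kPa.
S_e = 133 × 1.4 × (1 − 0.36²) / 19200 × 1.23
    = 133 × 1.4 × 0.8704 / 19200 × 1.23
    = 0.01038 m = 10.38 mm

S_e ≈ 10.4 mm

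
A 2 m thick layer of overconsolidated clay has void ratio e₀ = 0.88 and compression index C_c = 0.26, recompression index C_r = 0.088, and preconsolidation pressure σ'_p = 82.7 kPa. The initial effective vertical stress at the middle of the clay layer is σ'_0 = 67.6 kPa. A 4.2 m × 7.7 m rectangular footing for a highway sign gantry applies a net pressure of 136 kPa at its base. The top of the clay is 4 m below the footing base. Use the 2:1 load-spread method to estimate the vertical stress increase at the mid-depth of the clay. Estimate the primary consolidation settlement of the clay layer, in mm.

Mid-depth of clay below the footing base: z = 4 + 2/2 = 5 m.
Stress increase at mid-clay by the 2:1 spreading method:
Δσ = qBL/((B+z)(L+z)) = 136×4.2×7.7/((4.2+5)(7.7+5)) = 37.643 kPa
Final effective stress: σ'_f = 67.6 + 37.643 = 105.24 kPa.
σ'_f = 105.24 > σ'_p = 82.7 kPa, so the stress path crosses the preconsolidation pressure — recompression up to σ'_p, then virgin compression beyond:
S_c = H/(1+e₀)·[C_r·log₁₀(σ'_p/σ'_0) + C_c·log₁₀(σ'_f/σ'_p)]
    = 2/1.88 × [0.088×log₁₀(82.7/67.6) + 0.26×log₁₀(105.24/82.7)]
    = 1.0638 × [0.0077052 + 0.027216] = 0.03715 m

S_c ≈ 37.1 mm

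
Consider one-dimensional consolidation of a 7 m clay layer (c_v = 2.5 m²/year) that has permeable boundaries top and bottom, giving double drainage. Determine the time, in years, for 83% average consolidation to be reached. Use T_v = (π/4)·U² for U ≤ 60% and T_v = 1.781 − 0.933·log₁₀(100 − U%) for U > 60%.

t ≈ 3.1 years

Drainage path length: H_d = H/2 = 3.5 m (double drainage).
U > 60%: T_v = 1.781 − 0.933·log₁₀(100 − 83) = 0.63299.
t = T_v·H_d²/c_v = 0.63299×3.5²/2.5 = 3.102 years.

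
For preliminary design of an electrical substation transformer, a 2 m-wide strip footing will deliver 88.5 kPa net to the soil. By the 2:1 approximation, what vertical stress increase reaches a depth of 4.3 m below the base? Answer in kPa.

By the 2:1 method the load spreads at 1 horizontal : 2 vertical, so at depth z the loaded area has grown by z in each plan dimension:
Δσ = qB/(B+z) = 88.5×2/(2+4.3) = 28.095 kPa

Δσ_z ≈ 28.1 kPa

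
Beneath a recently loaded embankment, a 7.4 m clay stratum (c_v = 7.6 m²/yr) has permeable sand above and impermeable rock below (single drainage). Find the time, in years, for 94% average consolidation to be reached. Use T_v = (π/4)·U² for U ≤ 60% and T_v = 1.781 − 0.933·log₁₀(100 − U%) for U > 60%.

t ≈ 7.6 years

Drainage path length: H_d = H = 7.4 m (single drainage).
U > 60%: T_v = 1.781 − 0.933·log₁₀(100 − 94) = 1.055.
t = T_v·H_d²/c_v = 1.055×7.4²/7.6 = 7.602 years.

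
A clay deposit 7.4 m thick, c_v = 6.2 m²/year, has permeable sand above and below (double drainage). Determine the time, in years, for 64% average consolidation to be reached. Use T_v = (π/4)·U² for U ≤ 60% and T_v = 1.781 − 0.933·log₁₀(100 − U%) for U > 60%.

Drainage path length: H_d = H/2 = 3.7 m (double drainage).
U > 60%: T_v = 1.781 − 0.933·log₁₀(100 − 64) = 0.32897.
t = T_v·H_d²/c_v = 0.32897×3.7²/6.2 = 0.7264 years.

t ≈ 0.726 years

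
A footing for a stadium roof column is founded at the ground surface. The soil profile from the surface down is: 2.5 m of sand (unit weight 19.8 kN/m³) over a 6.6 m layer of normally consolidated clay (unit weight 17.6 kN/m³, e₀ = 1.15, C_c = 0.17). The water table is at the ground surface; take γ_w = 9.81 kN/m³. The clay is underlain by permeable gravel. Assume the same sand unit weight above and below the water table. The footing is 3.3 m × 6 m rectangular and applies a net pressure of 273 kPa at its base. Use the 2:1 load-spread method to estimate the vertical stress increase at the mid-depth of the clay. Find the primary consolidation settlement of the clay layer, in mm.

Mid-depth of clay below the ground surface: z = 2.5 + 6.6/2 = 5.8 m.
Total vertical stress at mid-clay: σ_v = 19.8×2.5 + 17.6×3.3 = 107.58 kPa.
Pore pressure: u = 9.81×(5.8 − 0) = 56.898 kPa.
Initial effective stress: σ'_0 = σ_v − u = 107.58 − 56.898 = 50.682 kPa.
Stress increase at mid-clay by the 2:1 spreading method:
Δσ = qBL/((B+z)(L+z)) = 273×3.3×6/((3.3+5.8)(6+5.8)) = 50.339 kPa
Final effective stress: σ'_f = σ'_0 + Δσ = 50.682 + 50.339 = 101.02 kPa.
Normally consolidated clay, so the full stress increment lies on the virgin compression line:
S_c = C_c·H/(1+e₀)·log₁₀(σ'_f/σ'_0) = 0.17×6.6/(1+1.15)×log₁₀(101.02/50.682)
    = 0.52186 × 0.29955 = 0.1563 m

S_c ≈ 156 mm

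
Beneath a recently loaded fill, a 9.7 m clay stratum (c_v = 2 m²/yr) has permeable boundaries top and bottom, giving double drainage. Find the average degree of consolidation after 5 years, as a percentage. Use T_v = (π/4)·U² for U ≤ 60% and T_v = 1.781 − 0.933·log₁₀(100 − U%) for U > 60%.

U ≈ 71.6 %

Drainage path length: H_d = H/2 = 4.85 m (double drainage).
T_v = c_v·t/H_d² = 2×5/4.85² = 0.42512.
T_v = 0.42512 corresponds to the U > 60% branch:
U = 1 − 10^((1.781 − T_v)/0.933)/100 = 0.716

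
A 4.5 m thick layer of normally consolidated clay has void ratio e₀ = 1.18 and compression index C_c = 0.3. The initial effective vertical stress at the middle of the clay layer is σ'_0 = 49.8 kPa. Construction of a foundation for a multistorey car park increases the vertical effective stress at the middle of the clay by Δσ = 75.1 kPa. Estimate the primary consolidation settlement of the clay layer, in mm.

S_c ≈ 247 mm

Final effective stress: σ'_f = σ'_0 + Δσ = 49.8 + 75.1 = 124.9 kPa.
Normally consolidated clay, so the full stress increment lies on the virgin compression line:
S_c = C_c·H/(1+e₀)·log₁₀(σ'_f/σ'_0) = 0.3×4.5/(1+1.18)×log₁₀(124.9/49.8)
    = 0.61927 × 0.39933 = 0.2473 m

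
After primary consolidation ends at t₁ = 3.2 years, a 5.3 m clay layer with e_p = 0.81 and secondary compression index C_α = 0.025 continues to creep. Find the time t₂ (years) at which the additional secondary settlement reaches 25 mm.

S_s = C_α·H/(1+e_p)·log₁₀(t₂/t₁) ⇒ log₁₀(t₂/t₁) = S_s·(1+e_p)/(C_α·H).
log₁₀(t₂/t₁) = 0.025 × (1+0.81) / (0.025×5.3) = 0.3415
t₂ = t₁ × 10^0.3415 = 3.2 × 2.195 = 7.025 years

t₂ ≈ 7.03 years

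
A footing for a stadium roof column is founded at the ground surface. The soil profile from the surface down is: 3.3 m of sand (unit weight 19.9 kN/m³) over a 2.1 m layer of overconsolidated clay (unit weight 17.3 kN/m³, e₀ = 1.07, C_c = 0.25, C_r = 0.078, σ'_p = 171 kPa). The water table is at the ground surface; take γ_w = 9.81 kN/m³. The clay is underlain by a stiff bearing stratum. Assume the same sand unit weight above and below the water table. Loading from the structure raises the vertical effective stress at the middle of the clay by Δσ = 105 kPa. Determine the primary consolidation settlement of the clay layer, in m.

S_c ≈ 0.0435 m

Mid-depth of clay below the ground surface: z = 3.3 + 2.1/2 = 4.35 m.
Total vertical stress at mid-clay: σ_v = 19.9×3.3 + 17.3×1.05 = 83.835 kPa.
Pore pressure: u = 9.81×(4.35 − 0) = 42.673 kPa.
Initial effective stress: σ'_0 = σ_v − u = 83.835 − 42.673 = 41.162 kPa.
Final effective stress: σ'_f = 41.162 + 105 = 146.16 kPa.
σ'_f = 146.16 ≤ σ'_p = 171 kPa, so the clay remains overconsolidated and only the recompression index applies:
S_c = C_r·H/(1+e₀)·log₁₀(σ'_f/σ'_0) = 0.078×2.1/2.07×log₁₀(146.16/41.162)
    = 0.079131 × 0.55033 = 0.04355 m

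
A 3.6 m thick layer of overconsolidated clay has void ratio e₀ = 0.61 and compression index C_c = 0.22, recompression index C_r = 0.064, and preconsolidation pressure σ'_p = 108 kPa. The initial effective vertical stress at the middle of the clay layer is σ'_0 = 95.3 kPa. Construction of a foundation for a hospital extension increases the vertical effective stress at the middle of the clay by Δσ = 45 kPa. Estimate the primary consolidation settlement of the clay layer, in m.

Final effective stress: σ'_f = 95.3 + 45 = 140.3 kPa.
σ'_f = 140.3 > σ'_p = 108 kPa, so the stress path crosses the preconsolidation pressure — recompression up to σ'_p, then virgin compression beyond:
S_c = H/(1+e₀)·[C_r·log₁₀(σ'_p/σ'_0) + C_c·log₁₀(σ'_f/σ'_p)]
    = 3.6/1.61 × [0.064×log₁₀(108/95.3) + 0.22×log₁₀(140.3/108)]
    = 2.236 × [0.0034772 + 0.024999] = 0.06367 m

S_c ≈ 0.0637 m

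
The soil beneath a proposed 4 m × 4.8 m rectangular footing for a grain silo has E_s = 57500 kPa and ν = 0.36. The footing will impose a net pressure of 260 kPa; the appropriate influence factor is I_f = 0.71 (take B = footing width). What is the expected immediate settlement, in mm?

S_e ≈ 11.2 mm

Immediate (elastic) settlement: S_e = q·B·(1−ν²)/E_s · I_f.
S_e = 260 × 4 × (1 − 0.36²) / 57500 × 0.71
    = 260 × 4 × 0.8704 / 57500 × 0.71
    = 0.01118 m = 11.18 mm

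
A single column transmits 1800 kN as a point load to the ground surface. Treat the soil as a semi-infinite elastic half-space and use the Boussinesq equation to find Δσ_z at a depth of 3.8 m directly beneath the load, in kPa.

Δσ_z ≈ 59.5 kPa

Boussinesq vertical stress below a point load on an elastic half-space:
Δσ_z = 3P/(2πz²) · [1 + (r/z)²]^(−5/2)
r/z = 0/3.8 = 0; [1+(r/z)²]^(−5/2) = 1.
Δσ_z = 3×1800/(2π×3.8²) × 1 = 59.518 × 1 = 59.52 kPa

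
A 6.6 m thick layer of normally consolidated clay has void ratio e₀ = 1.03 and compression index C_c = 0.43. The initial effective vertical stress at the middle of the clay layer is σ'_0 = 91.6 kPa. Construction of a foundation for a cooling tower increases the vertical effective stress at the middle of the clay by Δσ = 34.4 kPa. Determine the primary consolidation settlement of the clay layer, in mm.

S_c ≈ 194 mm

Final effective stress: σ'_f = σ'_0 + Δσ = 91.6 + 34.4 = 126 kPa.
Normally consolidated clay, so the full stress increment lies on the virgin compression line:
S_c = C_c·H/(1+e₀)·log₁₀(σ'_f/σ'_0) = 0.43×6.6/(1+1.03)×log₁₀(126/91.6)
    = 1.398 × 0.13848 = 0.1936 m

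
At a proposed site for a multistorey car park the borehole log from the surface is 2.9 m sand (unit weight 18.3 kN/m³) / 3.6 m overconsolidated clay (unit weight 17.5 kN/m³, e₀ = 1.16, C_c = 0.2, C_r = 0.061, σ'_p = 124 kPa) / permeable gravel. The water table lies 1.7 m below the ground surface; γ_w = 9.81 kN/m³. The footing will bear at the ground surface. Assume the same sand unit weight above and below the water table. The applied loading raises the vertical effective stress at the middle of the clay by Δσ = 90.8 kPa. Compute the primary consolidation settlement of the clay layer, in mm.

S_c ≈ 59.4 mm

Mid-depth of clay below the ground surface: z = 2.9 + 3.6/2 = 4.7 m.
Total vertical stress at mid-clay: σ_v = 18.3×2.9 + 17.5×1.8 = 84.57 kPa.
Pore pressure: u = 9.81×(4.7 − 1.7) = 29.43 kPa.
Initial effective stress: σ'_0 = σ_v − u = 84.57 − 29.43 = 55.14 kPa.
Final effective stress: σ'_f = 55.14 + 90.8 = 145.94 kPa.
σ'_f = 145.94 > σ'_p = 124 kPa, so the stress path crosses the preconsolidation pressure — recompression up to σ'_p, then virgin compression beyond:
S_c = H/(1+e₀)·[C_r·log₁₀(σ'_p/σ'_0) + C_c·log₁₀(σ'_f/σ'_p)]
    = 3.6/2.16 × [0.061×log₁₀(124/55.14) + 0.2×log₁₀(145.94/124)]
    = 1.6667 × [0.021469 + 0.014151] = 0.05937 m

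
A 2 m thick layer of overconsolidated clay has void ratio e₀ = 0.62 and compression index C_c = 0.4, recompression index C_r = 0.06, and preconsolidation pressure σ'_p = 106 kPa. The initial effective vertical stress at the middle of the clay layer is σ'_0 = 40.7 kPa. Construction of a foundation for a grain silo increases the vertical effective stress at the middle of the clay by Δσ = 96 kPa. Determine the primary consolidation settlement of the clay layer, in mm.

S_c ≈ 85.3 mm

Final effective stress: σ'_f = 40.7 + 96 = 136.7 kPa.
σ'_f = 136.7 > σ'_p = 106 kPa, so the stress path crosses the preconsolidation pressure — recompression up to σ'_p, then virgin compression beyond:
S_c = H/(1+e₀)·[C_r·log₁₀(σ'_p/σ'_0) + C_c·log₁₀(σ'_f/σ'_p)]
    = 2/1.62 × [0.06×log₁₀(106/40.7) + 0.4×log₁₀(136.7/106)]
    = 1.2346 × [0.024943 + 0.044185] = 0.08535 m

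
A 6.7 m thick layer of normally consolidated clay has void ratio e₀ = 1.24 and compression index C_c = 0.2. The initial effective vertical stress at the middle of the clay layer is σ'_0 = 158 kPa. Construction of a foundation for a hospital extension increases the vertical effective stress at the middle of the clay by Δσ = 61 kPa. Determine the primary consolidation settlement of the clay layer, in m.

S_c ≈ 0.0848 m

Final effective stress: σ'_f = σ'_0 + Δσ = 158 + 61 = 219 kPa.
Normally consolidated clay, so the full stress increment lies on the virgin compression line:
S_c = C_c·H/(1+e₀)·log₁₀(σ'_f/σ'_0) = 0.2×6.7/(1+1.24)×log₁₀(219/158)
    = 0.59821 × 0.14179 = 0.08482 m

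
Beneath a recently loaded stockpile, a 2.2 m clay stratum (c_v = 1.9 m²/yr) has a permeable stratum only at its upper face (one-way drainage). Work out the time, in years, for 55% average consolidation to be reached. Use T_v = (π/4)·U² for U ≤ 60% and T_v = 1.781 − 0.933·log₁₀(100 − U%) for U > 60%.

t ≈ 0.605 years

Drainage path length: H_d = H = 2.2 m (single drainage).
U ≤ 60%: T_v = (π/4)·U² = (π/4)×0.55² = 0.23758.
t = T_v·H_d²/c_v = 0.23758×2.2²/1.9 = 0.6052 years.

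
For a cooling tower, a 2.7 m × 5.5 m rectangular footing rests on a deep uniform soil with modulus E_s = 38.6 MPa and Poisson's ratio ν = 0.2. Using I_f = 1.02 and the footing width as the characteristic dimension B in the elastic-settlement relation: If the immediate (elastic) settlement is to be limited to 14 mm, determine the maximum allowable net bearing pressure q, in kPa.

E_s = 38.6 MPa = 38600 kPa.
S_e = q·B·(1−ν²)/E_s · I_f  ⇒  q = S_e·E_s / (B·(1−ν²)·I_f).
q = 0.014 × 38600 / (2.7 × 0.96 × 1.02) = 204.4 kPa

q ≈ 204 kPa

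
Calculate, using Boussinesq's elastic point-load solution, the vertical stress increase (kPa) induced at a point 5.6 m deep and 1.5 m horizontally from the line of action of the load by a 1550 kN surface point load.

Δσ_z ≈ 19.8 kPa

Boussinesq vertical stress below a point load on an elastic half-space:
Δσ_z = 3P/(2πz²) · [1 + (r/z)²]^(−5/2)
r/z = 1.5/5.6 = 0.26786; [1+(r/z)²]^(−5/2) = 0.84095.
Δσ_z = 3×1550/(2π×5.6²) × 0.84095 = 23.599 × 0.84095 = 19.85 kPa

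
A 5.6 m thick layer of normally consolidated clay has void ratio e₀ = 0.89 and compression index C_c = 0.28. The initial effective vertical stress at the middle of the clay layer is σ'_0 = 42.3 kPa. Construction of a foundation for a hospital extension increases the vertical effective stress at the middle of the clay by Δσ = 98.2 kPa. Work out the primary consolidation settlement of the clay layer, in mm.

S_c ≈ 433 mm

Final effective stress: σ'_f = σ'_0 + Δσ = 42.3 + 98.2 = 140.5 kPa.
Normally consolidated clay, so the full stress increment lies on the virgin compression line:
S_c = C_c·H/(1+e₀)·log₁₀(σ'_f/σ'_0) = 0.28×5.6/(1+0.89)×log₁₀(140.5/42.3)
    = 0.82963 × 0.52134 = 0.4325 m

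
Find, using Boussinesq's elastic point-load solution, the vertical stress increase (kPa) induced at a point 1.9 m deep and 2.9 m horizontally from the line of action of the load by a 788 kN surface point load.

Δσ_z ≈ 5.15 kPa

Boussinesq vertical stress below a point load on an elastic half-space:
Δσ_z = 3P/(2πz²) · [1 + (r/z)²]^(−5/2)
r/z = 2.9/1.9 = 1.5263; [1+(r/z)²]^(−5/2) = 0.049432.
Δσ_z = 3×788/(2π×1.9²) × 0.049432 = 104.22 × 0.049432 = 5.152 kPa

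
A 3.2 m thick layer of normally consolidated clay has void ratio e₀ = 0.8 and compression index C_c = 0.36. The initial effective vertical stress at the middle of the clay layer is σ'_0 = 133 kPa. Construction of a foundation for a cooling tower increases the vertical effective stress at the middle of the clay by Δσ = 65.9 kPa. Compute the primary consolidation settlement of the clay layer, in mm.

Final effective stress: σ'_f = σ'_0 + Δσ = 133 + 65.9 = 198.9 kPa.
Normally consolidated clay, so the full stress increment lies on the virgin compression line:
S_c = C_c·H/(1+e₀)·log₁₀(σ'_f/σ'_0) = 0.36×3.2/(1+0.8)×log₁₀(198.9/133)
    = 0.64 × 0.17478 = 0.1119 m

S_c ≈ 112 mm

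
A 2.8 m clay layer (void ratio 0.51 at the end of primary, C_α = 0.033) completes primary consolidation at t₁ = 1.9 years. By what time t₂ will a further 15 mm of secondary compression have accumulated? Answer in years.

t₂ ≈ 3.34 years

S_s = C_α·H/(1+e_p)·log₁₀(t₂/t₁) ⇒ log₁₀(t₂/t₁) = S_s·(1+e_p)/(C_α·H).
log₁₀(t₂/t₁) = 0.015 × (1+0.51) / (0.033×2.8) = 0.2451
t₂ = t₁ × 10^0.2451 = 1.9 × 1.758 = 3.341 years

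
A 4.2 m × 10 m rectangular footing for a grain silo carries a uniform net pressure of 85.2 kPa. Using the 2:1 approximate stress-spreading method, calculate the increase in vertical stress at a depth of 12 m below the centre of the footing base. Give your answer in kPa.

Δσ_z ≈ 10 kPa

By the 2:1 method the load spreads at 1 horizontal : 2 vertical, so at depth z the loaded area has grown by z in each plan dimension:
Δσ = qBL/((B+z)(L+z)) = 85.2×4.2×10/((4.2+12)(10+12)) = 10.04 kPa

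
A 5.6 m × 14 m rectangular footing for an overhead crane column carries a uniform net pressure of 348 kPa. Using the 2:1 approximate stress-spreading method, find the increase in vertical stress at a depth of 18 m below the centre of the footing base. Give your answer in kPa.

By the 2:1 method the load spreads at 1 horizontal : 2 vertical, so at depth z the loaded area has grown by z in each plan dimension:
Δσ = qBL/((B+z)(L+z)) = 348×5.6×14/((5.6+18)(14+18)) = 36.127 kPa

Δσ_z ≈ 36.1 kPa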